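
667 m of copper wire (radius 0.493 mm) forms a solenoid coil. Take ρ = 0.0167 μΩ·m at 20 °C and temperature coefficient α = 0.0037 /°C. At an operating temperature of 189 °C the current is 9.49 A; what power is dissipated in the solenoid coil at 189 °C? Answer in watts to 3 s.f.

2140 W

ρ = 0.0167 μΩ·m = 1.67×10^-8 Ω·m
A = πr² = π(4.9300e-04 m)² = 7.636e-07 m²
R₍20₎ = ρL/A = (1.67×10^-8)(667)/(7.636e-07) = 14.59 Ω
R₍189₎ = R₍20₎(1 + αΔT) = 14.59 × (1 + 0.0037×169) = 23.71 Ω
P = I²R = (9.49)² × 23.71 = 2140 W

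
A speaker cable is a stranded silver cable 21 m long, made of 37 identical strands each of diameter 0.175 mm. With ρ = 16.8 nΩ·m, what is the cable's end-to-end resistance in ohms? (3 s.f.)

0.396 Ω

ρ = 16.8 nΩ·m = 1.68×10^-8 Ω·m
A_strand = π(8.7500e-05 m)² = 2.405e-08 m²
R_strand = ρL/A = (1.68×10^-8)(21)/(2.405e-08) = 14.67 Ω
R_total = R_strand/N = 14.67/37 = 0.396 Ω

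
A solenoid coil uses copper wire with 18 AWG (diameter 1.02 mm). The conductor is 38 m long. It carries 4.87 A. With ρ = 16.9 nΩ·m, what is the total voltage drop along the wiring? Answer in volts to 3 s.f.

3.83 V

ρ = 16.9 nΩ·m = 1.69×10^-8 Ω·m
A = π(1.02/2 mm)² = π(5.1000e-04 m)² = 8.171e-07 m²
R = ρL/A = (1.69×10^-8)(38)/(8.171e-07) = 0.7859 Ω
V = IR = 4.87 × 0.7859 = 3.83 V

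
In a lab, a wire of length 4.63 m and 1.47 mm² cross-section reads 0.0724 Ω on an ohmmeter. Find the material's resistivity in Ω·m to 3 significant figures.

A = 1.47 mm² = 1.470e-06 m²
ρ = RA/L = (0.0724)(1.470e-06)/(4.63) = 2.30×10^-8 Ω·m

2.30×10^-8 Ω·m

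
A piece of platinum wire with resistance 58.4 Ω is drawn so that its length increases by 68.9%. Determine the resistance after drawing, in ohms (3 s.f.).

k = 1 + 68.9/100 = 1.689; volume constant ⇒ A' = A/k, so R' = k²R.
R' = 2.853 × 58.4 = 167 Ω

167 Ω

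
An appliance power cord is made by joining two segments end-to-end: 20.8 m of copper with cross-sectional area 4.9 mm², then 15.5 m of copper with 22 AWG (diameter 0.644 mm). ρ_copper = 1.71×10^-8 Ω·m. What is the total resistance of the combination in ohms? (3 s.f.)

Segment 1: A = 4.9 mm² = 4.900e-06 m²
R₁ = ρL/A = (1.71×10^-8)(20.8)/(4.900e-06) = 0.07259 Ω
Segment 2: A = π(0.644/2 mm)² = π(3.2200e-04 m)² = 3.257e-07 m²
R₂ = (1.71×10^-8)(15.5)/(3.257e-07) = 0.8137 Ω
R = R₁ + R₂ = 0.886 Ω

0.886 Ω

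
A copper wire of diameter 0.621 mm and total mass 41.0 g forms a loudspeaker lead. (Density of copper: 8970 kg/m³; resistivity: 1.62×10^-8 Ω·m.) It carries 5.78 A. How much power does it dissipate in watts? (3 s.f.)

A = π(d/2)² = π(3.1050e-04 m)² = 3.0288e-07 m²
L = m/(density·A) = 0.041/(8970×3.0288e-07) = 15.09 m
R = ρL/A = (1.62×10^-8)(15.09)/(3.0288e-07) = 0.8072 Ω
P = I²R = (5.78)² × 0.8072 = 27.0 W

27.0 W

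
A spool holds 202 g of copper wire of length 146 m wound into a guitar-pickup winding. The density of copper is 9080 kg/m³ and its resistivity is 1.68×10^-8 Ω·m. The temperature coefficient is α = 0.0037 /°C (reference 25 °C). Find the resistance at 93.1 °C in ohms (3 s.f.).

A = m/(density·L) = 0.202/(9080×146) = 1.5237e-07 m²
R = ρL/A = (1.68×10^-8)(146)/(1.5237e-07) = 16.1 Ω
R(93.1 °C) = 16.1 × (1 + 0.0037×68.1) = 20.2 Ω

20.2 Ω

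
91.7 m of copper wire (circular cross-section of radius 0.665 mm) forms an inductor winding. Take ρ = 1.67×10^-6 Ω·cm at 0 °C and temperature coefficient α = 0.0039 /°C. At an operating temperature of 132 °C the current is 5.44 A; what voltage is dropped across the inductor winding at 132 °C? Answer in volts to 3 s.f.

9.08 V

ρ = 1.67×10^-6 Ω·cm = 1.67×10^-8 Ω·m
A = πr² = π(6.6500e-04 m)² = 1.389e-06 m²
R₍0₎ = ρL/A = (1.67×10^-8)(91.7)/(1.389e-06) = 1.102 Ω
R₍132₎ = R₍0₎(1 + αΔT) = 1.102 × (1 + 0.0039×132) = 1.67 Ω
V = IR = 5.44 × 1.67 = 9.08 V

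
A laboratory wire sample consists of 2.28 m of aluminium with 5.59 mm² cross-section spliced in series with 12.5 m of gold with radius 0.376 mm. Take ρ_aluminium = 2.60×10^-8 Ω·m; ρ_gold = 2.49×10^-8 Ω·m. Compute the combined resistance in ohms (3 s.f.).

0.711 Ω

Segment 1: A = 5.59 mm² = 5.590e-06 m²
R₁ = ρL/A = (2.60×10^-8)(2.28)/(5.590e-06) = 0.0106 Ω
Segment 2: A = πr² = π(3.7600e-04 m)² = 4.441e-07 m²
R₂ = (2.49×10^-8)(12.5)/(4.441e-07) = 0.7008 Ω
R = R₁ + R₂ = 0.711 Ω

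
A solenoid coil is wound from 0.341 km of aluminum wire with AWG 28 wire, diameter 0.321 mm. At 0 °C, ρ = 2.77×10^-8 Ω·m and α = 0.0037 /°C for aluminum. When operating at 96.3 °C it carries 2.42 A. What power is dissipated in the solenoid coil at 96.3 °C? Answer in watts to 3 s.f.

A = π(0.321/2 mm)² = π(1.6050e-04 m)² = 8.093e-08 m²
R₍0₎ = ρL/A = (2.77×10^-8)(341)/(8.093e-08) = 116.7 Ω
R₍96.3₎ = R₍0₎(1 + αΔT) = 116.7 × (1 + 0.0037×96.3) = 158.3 Ω
P = I²R = (2.42)² × 158.3 = 927 W

927 W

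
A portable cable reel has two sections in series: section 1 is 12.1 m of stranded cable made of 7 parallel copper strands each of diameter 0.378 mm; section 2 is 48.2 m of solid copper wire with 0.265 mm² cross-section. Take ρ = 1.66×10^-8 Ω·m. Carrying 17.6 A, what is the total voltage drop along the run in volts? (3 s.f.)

57.6 V

Section 1: A_strand = π(1.8900e-04)² = 1.122e-07 m²; R₁ = ρL/(N·A_s) = (1.66×10^-8)(12.1)/(7×1.122e-07) = 0.2557 Ω
Section 2: A = 0.265 mm² = 2.650e-07 m²
R₂ = (1.66×10^-8)(48.2)/(2.650e-07) = 3.019 Ω
R = R₁ + R₂ = 3.275 Ω
V = IR = 17.6 × 3.275 = 57.6 V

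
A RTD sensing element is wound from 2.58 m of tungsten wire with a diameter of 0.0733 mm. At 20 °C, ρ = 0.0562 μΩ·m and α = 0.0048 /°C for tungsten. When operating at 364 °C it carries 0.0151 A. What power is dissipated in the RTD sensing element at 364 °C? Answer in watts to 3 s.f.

0.0208 W

ρ = 0.0562 μΩ·m = 5.62×10^-8 Ω·m
A = π(d/2)² = π(3.6650e-05 m)² = 4.220e-09 m²
R₍20₎ = ρL/A = (5.62×10^-8)(2.58)/(4.220e-09) = 34.36 Ω
R₍364₎ = R₍20₎(1 + αΔT) = 34.36 × (1 + 0.0048×344) = 91.1 Ω
P = I²R = (0.0151)² × 91.1 = 0.0208 W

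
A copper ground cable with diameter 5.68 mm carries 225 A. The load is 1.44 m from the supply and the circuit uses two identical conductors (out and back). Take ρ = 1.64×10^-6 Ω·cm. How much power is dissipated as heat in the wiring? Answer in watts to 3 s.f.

ρ = 1.64×10^-6 Ω·cm = 1.64×10^-8 Ω·m
A = π(d/2)² = π(2.8400e-03 m)² = 2.534e-05 m²
Total conductor length (both ways) L = 2 × 1.44 = 2.88 m
R = ρL/A = (1.64×10^-8)(2.88)/(2.534e-05) = 0.001864 Ω
P = I²R = (225)² × 0.001864 = 94.4 W

94.4 W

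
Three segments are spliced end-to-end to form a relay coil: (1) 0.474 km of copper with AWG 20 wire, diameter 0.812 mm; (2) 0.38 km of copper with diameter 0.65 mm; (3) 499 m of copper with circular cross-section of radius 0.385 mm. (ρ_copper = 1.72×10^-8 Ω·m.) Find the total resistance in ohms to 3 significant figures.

Seg 1: A = π(0.812/2 mm)² = π(4.0600e-04 m)² = 5.178e-07 m²
R_1 = (1.72×10^-8)(474)/(5.178e-07) = 15.74 Ω
Seg 2: A = π(d/2)² = π(3.2500e-04 m)² = 3.318e-07 m²
R_2 = (1.72×10^-8)(380)/(3.318e-07) = 19.7 Ω
Seg 3: A = πr² = π(3.8500e-04 m)² = 4.657e-07 m²
R_3 = (1.72×10^-8)(499)/(4.657e-07) = 18.43 Ω
R_total = R_1 + R_2 + R_3 = 53.9 Ω

53.9 Ω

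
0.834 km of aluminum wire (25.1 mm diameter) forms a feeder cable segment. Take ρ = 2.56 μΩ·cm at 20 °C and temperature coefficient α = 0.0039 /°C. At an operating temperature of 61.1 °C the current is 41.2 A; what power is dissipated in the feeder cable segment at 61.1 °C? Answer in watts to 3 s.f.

ρ = 2.56 μΩ·cm = 2.56×10^-8 Ω·m
A = π(d/2)² = π(1.2550e-02 m)² = 4.948e-04 m²
R₍20₎ = ρL/A = (2.56×10^-8)(834)/(4.948e-04) = 0.04315 Ω
R₍61.1₎ = R₍20₎(1 + αΔT) = 0.04315 × (1 + 0.0039×41.1) = 0.05007 Ω
P = I²R = (41.2)² × 0.05007 = 85.0 W

85.0 W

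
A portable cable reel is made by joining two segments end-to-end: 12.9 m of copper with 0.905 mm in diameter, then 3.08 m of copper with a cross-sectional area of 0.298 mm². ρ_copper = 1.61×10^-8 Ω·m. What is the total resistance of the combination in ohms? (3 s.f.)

Segment 1: A = π(d/2)² = π(4.5250e-04 m)² = 6.433e-07 m²
R₁ = ρL/A = (1.61×10^-8)(12.9)/(6.433e-07) = 0.3229 Ω
Segment 2: A = 0.298 mm² = 2.980e-07 m²
R₂ = (1.61×10^-8)(3.08)/(2.980e-07) = 0.1664 Ω
R = R₁ + R₂ = 0.489 Ω

0.489 Ω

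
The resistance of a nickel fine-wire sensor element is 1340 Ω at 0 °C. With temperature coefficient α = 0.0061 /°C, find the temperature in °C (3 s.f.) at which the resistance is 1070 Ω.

R = R₀(1 + α(T − T₀)) ⇒ T = T₀ + (R/R₀ − 1)/α
T = 0 + (1070/1340 − 1)/0.0061 = 0 + (-0.2015)/0.0061 = -33.0 °C

-33.0 °C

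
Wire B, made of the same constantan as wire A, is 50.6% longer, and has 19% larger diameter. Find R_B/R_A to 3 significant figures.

R ∝ L/d², so R_B/R_A = (1 + 50.6/100) × (1 + 19/100)⁻²
= 1.506 × 0.7062 = 1.06

1.06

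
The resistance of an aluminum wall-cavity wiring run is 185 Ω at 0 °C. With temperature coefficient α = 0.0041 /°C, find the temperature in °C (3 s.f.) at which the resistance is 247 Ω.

R = R₀(1 + α(T − T₀)) ⇒ T = T₀ + (R/R₀ − 1)/α
T = 0 + (247/185 − 1)/0.0041 = 0 + (0.3351)/0.0041 = 81.7 °C

81.7 °C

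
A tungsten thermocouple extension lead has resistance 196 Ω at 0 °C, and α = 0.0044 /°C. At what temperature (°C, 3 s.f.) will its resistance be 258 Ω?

R = R₀(1 + α(T − T₀)) ⇒ T = T₀ + (R/R₀ − 1)/α
T = 0 + (258/196 − 1)/0.0044 = 0 + (0.3163)/0.0044 = 71.9 °C

71.9 °C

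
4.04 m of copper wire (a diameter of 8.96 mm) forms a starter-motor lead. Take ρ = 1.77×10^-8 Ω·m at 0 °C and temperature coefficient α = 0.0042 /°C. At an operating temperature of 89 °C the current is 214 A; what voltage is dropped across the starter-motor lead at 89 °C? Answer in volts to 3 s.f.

A = π(d/2)² = π(4.4800e-03 m)² = 6.305e-05 m²
R₍0₎ = ρL/A = (1.77×10^-8)(4.04)/(6.305e-05) = 0.001134 Ω
R₍89₎ = R₍0₎(1 + αΔT) = 0.001134 × (1 + 0.0042×89) = 0.001558 Ω
V = IR = 214 × 0.001558 = 0.333 V

0.333 V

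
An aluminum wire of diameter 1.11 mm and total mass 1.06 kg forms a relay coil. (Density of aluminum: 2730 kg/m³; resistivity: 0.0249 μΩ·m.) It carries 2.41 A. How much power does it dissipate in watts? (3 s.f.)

ρ = 0.0249 μΩ·m = 2.49×10^-8 Ω·m
A = π(d/2)² = π(5.5500e-04 m)² = 9.6769e-07 m²
L = m/(density·A) = 1.06/(2730×9.6769e-07) = 401.2 m
R = ρL/A = (2.49×10^-8)(401.2)/(9.6769e-07) = 10.32 Ω
P = I²R = (2.41)² × 10.32 = 60.0 W

60.0 W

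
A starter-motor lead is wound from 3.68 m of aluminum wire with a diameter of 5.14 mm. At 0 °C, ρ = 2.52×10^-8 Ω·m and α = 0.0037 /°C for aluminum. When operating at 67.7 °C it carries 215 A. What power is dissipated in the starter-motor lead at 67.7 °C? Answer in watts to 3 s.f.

258 W

A = π(d/2)² = π(2.5700e-03 m)² = 2.075e-05 m²
R₍0₎ = ρL/A = (2.52×10^-8)(3.68)/(2.075e-05) = 0.004469 Ω
R₍67.7₎ = R₍0₎(1 + αΔT) = 0.004469 × (1 + 0.0037×67.7) = 0.005589 Ω
P = I²R = (215)² × 0.005589 = 258 W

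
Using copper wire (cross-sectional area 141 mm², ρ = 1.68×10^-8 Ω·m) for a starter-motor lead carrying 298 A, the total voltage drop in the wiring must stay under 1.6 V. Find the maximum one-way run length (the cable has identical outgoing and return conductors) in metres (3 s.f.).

22.5 m

A = 141 mm² = 1.410e-04 m²
L_max = V_max·A/(2·ρI) = (1.6)(1.410e-04)/(2×1.68×10^-8×298) = 22.5 m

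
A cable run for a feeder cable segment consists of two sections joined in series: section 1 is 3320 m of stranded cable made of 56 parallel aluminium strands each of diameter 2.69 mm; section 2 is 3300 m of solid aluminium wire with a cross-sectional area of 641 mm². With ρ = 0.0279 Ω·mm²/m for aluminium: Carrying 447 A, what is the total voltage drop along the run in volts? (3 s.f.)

ρ = 0.0279 Ω·mm²/m = 2.79×10^-8 Ω·m
Section 1: A_strand = π(1.3450e-03)² = 5.683e-06 m²; R₁ = ρL/(N·A_s) = (2.79×10^-8)(3320)/(56×5.683e-06) = 0.291 Ω
Section 2: A = 641 mm² = 6.410e-04 m²
R₂ = (2.79×10^-8)(3300)/(6.410e-04) = 0.1436 Ω
R = R₁ + R₂ = 0.4347 Ω
V = IR = 447 × 0.4347 = 194 V

194 V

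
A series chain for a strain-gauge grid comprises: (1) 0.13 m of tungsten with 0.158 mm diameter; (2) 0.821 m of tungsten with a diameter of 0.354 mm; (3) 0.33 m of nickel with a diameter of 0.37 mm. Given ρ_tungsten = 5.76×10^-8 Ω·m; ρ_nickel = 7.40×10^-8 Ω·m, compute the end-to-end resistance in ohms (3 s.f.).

Seg 1: A = π(d/2)² = π(7.9000e-05 m)² = 1.961e-08 m²
R_1 = (5.76×10^-8)(0.13)/(1.961e-08) = 0.3819 Ω
Seg 2: A = π(d/2)² = π(1.7700e-04 m)² = 9.842e-08 m²
R_2 = (5.76×10^-8)(0.821)/(9.842e-08) = 0.4805 Ω
Seg 3: A = π(d/2)² = π(1.8500e-04 m)² = 1.075e-07 m²
R_3 = (7.40×10^-8)(0.33)/(1.075e-07) = 0.2271 Ω
R_total = R_1 + R_2 + R_3 = 1.09 Ω

1.09 Ω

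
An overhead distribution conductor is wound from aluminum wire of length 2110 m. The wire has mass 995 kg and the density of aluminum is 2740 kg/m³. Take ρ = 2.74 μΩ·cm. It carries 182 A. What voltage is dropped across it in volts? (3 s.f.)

61.1 V

ρ = 2.74 μΩ·cm = 2.74×10^-8 Ω·m
A = m/(density·L) = 995/(2740×2110) = 1.7210e-04 m²
R = ρL/A = (2.74×10^-8)(2110)/(1.7210e-04) = 0.3359 Ω
V = IR = 182 × 0.3359 = 61.1 V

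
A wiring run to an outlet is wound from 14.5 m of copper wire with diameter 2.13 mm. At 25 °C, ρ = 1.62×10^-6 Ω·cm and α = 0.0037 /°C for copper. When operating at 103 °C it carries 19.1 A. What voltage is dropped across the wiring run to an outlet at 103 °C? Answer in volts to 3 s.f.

1.62 V

ρ = 1.62×10^-6 Ω·cm = 1.62×10^-8 Ω·m
A = π(d/2)² = π(1.0650e-03 m)² = 3.563e-06 m²
R₍25₎ = ρL/A = (1.62×10^-8)(14.5)/(3.563e-06) = 0.06592 Ω
R₍103₎ = R₍25₎(1 + αΔT) = 0.06592 × (1 + 0.0037×78) = 0.08495 Ω
V = IR = 19.1 × 0.08495 = 1.62 V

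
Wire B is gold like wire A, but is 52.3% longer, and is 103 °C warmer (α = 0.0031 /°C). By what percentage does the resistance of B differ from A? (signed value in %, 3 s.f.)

101%

R ∝ ρL/d² with ρ ∝ (1+αΔT), so R_B/R_A = (1 + 52.3/100) × (1 + 0.0031×103)
= 1.523 × 1.319 = 2.009
(R_B − R_A)/R_A = 2.009 − 1 = 101%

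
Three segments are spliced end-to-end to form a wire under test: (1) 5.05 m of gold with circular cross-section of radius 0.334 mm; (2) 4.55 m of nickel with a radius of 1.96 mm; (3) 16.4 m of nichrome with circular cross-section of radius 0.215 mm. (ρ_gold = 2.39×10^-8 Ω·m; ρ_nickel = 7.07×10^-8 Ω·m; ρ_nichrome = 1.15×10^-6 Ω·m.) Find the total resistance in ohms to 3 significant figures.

Seg 1: A = πr² = π(3.3400e-04 m)² = 3.505e-07 m²
R_1 = (2.39×10^-8)(5.05)/(3.505e-07) = 0.3444 Ω
Seg 2: A = πr² = π(1.9600e-03 m)² = 1.207e-05 m²
R_2 = (7.07×10^-8)(4.55)/(1.207e-05) = 0.02665 Ω
Seg 3: A = πr² = π(2.1500e-04 m)² = 1.452e-07 m²
R_3 = (1.15×10^-6)(16.4)/(1.452e-07) = 129.9 Ω
R_total = R_1 + R_2 + R_3 = 130 Ω

130 Ω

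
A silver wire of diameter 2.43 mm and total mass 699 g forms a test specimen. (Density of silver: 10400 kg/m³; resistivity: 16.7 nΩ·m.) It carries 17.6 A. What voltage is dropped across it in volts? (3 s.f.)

0.918 V

ρ = 16.7 nΩ·m = 1.67×10^-8 Ω·m
A = π(d/2)² = π(1.2150e-03 m)² = 4.6377e-06 m²
L = m/(density·A) = 0.699/(10400×4.6377e-06) = 14.49 m
R = ρL/A = (1.67×10^-8)(14.49)/(4.6377e-06) = 0.05219 Ω
V = IR = 17.6 × 0.05219 = 0.918 V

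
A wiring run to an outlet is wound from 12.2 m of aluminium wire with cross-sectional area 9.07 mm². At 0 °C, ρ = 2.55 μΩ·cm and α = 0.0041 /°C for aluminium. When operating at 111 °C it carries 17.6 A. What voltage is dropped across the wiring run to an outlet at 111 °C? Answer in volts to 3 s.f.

0.878 V

ρ = 2.55 μΩ·cm = 2.55×10^-8 Ω·m
A = 9.07 mm² = 9.070e-06 m²
R₍0₎ = ρL/A = (2.55×10^-8)(12.2)/(9.070e-06) = 0.0343 Ω
R₍111₎ = R₍0₎(1 + αΔT) = 0.0343 × (1 + 0.0041×111) = 0.04991 Ω
V = IR = 17.6 × 0.04991 = 0.878 V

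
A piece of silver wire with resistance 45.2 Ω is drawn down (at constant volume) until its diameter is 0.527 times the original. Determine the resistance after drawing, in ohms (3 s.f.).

586 Ω

Volume constant ⇒ L' = L/r² with r = 0.527. R' = ρL'/A' = ρ(L/r²)/(πr²d₀²/4) = R/r⁴.
R' = 12.96 × 45.2 = 586 Ω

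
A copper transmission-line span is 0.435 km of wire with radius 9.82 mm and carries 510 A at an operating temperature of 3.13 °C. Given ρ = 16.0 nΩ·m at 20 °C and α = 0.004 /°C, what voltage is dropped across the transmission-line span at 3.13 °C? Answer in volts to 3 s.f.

ρ = 16.0 nΩ·m = 1.60×10^-8 Ω·m
A = πr² = π(9.8200e-03 m)² = 3.030e-04 m²
R₍20₎ = ρL/A = (1.60×10^-8)(435)/(3.030e-04) = 0.02297 Ω
R₍3.13₎ = R₍20₎(1 + αΔT) = 0.02297 × (1 + 0.004×-16.9) = 0.02142 Ω
V = IR = 510 × 0.02142 = 10.9 V

10.9 V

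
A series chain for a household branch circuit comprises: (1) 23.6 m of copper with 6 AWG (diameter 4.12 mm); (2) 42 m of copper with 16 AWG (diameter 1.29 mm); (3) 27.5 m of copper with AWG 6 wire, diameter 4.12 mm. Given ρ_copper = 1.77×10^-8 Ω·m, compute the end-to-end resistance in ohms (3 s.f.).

0.637 Ω

Seg 1: A = π(4.12/2 mm)² = π(2.0600e-03 m)² = 1.333e-05 m²
R_1 = (1.77×10^-8)(23.6)/(1.333e-05) = 0.03133 Ω
Seg 2: A = π(1.29/2 mm)² = π(6.4500e-04 m)² = 1.307e-06 m²
R_2 = (1.77×10^-8)(42)/(1.307e-06) = 0.5688 Ω
Seg 3: A = π(4.12/2 mm)² = π(2.0600e-03 m)² = 1.333e-05 m²
R_3 = (1.77×10^-8)(27.5)/(1.333e-05) = 0.03651 Ω
R_total = R_1 + R_2 + R_3 = 0.637 Ω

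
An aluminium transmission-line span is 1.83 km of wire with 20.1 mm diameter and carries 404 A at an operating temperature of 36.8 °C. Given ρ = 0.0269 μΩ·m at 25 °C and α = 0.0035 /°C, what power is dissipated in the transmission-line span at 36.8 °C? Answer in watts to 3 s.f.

26400 W

ρ = 0.0269 μΩ·m = 2.69×10^-8 Ω·m
A = π(d/2)² = π(1.0050e-02 m)² = 3.173e-04 m²
R₍25₎ = ρL/A = (2.69×10^-8)(1830)/(3.173e-04) = 0.1551 Ω
R₍36.8₎ = R₍25₎(1 + αΔT) = 0.1551 × (1 + 0.0035×11.8) = 0.1615 Ω
P = I²R = (404)² × 0.1615 = 26400 W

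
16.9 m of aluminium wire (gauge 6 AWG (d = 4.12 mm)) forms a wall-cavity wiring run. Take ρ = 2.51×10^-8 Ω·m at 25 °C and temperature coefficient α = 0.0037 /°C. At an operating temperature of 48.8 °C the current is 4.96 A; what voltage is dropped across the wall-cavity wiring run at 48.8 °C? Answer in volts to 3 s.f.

A = π(4.12/2 mm)² = π(2.0600e-03 m)² = 1.333e-05 m²
R₍25₎ = ρL/A = (2.51×10^-8)(16.9)/(1.333e-05) = 0.03182 Ω
R₍48.8₎ = R₍25₎(1 + αΔT) = 0.03182 × (1 + 0.0037×23.8) = 0.03462 Ω
V = IR = 4.96 × 0.03462 = 0.172 V

0.172 V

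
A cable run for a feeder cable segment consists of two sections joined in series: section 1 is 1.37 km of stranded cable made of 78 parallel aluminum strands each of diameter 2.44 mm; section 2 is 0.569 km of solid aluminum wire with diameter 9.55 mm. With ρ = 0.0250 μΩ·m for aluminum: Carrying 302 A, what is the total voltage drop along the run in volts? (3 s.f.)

ρ = 0.0250 μΩ·m = 2.50×10^-8 Ω·m
Section 1: A_strand = π(1.2200e-03)² = 4.676e-06 m²; R₁ = ρL/(N·A_s) = (2.50×10^-8)(1370)/(78×4.676e-06) = 0.09391 Ω
Section 2: A = π(d/2)² = π(4.7750e-03 m)² = 7.163e-05 m²
R₂ = (2.50×10^-8)(569)/(7.163e-05) = 0.1986 Ω
R = R₁ + R₂ = 0.2925 Ω
V = IR = 302 × 0.2925 = 88.3 V

88.3 V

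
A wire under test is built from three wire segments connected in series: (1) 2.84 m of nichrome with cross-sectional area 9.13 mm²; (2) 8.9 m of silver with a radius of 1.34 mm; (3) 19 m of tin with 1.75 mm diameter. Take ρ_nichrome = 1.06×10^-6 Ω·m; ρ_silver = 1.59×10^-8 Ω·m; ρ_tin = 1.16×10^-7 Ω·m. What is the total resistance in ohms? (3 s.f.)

Seg 1: A = 9.13 mm² = 9.130e-06 m²
R_1 = (1.06×10^-6)(2.84)/(9.130e-06) = 0.3297 Ω
Seg 2: A = πr² = π(1.3400e-03 m)² = 5.641e-06 m²
R_2 = (1.59×10^-8)(8.9)/(5.641e-06) = 0.02509 Ω
Seg 3: A = π(d/2)² = π(8.7500e-04 m)² = 2.405e-06 m²
R_3 = (1.16×10^-7)(19)/(2.405e-06) = 0.9163 Ω
R_total = R_1 + R_2 + R_3 = 1.27 Ω

1.27 Ω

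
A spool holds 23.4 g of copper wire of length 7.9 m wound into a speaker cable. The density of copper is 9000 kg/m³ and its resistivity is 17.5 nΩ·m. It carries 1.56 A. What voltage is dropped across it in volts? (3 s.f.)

0.655 V

ρ = 17.5 nΩ·m = 1.75×10^-8 Ω·m
A = m/(density·L) = 0.0234/(9000×7.9) = 3.2911e-07 m²
R = ρL/A = (1.75×10^-8)(7.9)/(3.2911e-07) = 0.4201 Ω
V = IR = 1.56 × 0.4201 = 0.655 V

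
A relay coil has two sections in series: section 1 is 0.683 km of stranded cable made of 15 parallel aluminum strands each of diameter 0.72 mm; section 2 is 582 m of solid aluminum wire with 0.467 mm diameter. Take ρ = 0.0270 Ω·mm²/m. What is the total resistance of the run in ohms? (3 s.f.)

ρ = 0.0270 Ω·mm²/m = 2.70×10^-8 Ω·m
Section 1: A_strand = π(3.6000e-04)² = 4.072e-07 m²; R₁ = ρL/(N·A_s) = (2.70×10^-8)(683)/(15×4.072e-07) = 3.02 Ω
Section 2: A = π(d/2)² = π(2.3350e-04 m)² = 1.713e-07 m²
R₂ = (2.70×10^-8)(582)/(1.713e-07) = 91.74 Ω
R = R₁ + R₂ = 94.8 Ω

94.8 Ω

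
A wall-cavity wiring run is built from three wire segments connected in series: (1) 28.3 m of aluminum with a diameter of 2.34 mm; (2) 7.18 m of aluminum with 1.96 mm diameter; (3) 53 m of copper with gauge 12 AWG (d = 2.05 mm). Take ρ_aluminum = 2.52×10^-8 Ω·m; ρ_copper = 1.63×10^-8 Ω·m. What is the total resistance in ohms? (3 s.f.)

0.488 Ω

Seg 1: A = π(d/2)² = π(1.1700e-03 m)² = 4.301e-06 m²
R_1 = (2.52×10^-8)(28.3)/(4.301e-06) = 0.1658 Ω
Seg 2: A = π(d/2)² = π(9.8000e-04 m)² = 3.017e-06 m²
R_2 = (2.52×10^-8)(7.18)/(3.017e-06) = 0.05997 Ω
Seg 3: A = π(2.05/2 mm)² = π(1.0250e-03 m)² = 3.301e-06 m²
R_3 = (1.63×10^-8)(53)/(3.301e-06) = 0.2617 Ω
R_total = R_1 + R_2 + R_3 = 0.488 Ω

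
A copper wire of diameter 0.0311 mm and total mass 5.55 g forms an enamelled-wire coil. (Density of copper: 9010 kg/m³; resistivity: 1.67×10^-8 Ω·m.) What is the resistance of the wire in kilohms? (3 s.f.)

A = π(d/2)² = π(1.5550e-05 m)² = 7.5964e-10 m²
L = m/(density·A) = 0.00555/(9010×7.5964e-10) = 810.9 m
R = ρL/A = (1.67×10^-8)(810.9)/(7.5964e-10) = 17.8 kΩ

17.8 kΩ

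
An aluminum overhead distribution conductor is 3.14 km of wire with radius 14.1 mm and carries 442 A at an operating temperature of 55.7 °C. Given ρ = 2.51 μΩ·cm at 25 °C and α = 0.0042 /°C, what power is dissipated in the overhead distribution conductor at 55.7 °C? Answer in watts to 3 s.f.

ρ = 2.51 μΩ·cm = 2.51×10^-8 Ω·m
A = πr² = π(1.4100e-02 m)² = 6.246e-04 m²
R₍25₎ = ρL/A = (2.51×10^-8)(3140)/(6.246e-04) = 0.1262 Ω
R₍55.7₎ = R₍25₎(1 + αΔT) = 0.1262 × (1 + 0.0042×30.7) = 0.1425 Ω
P = I²R = (442)² × 0.1425 = 27800 W

27800 W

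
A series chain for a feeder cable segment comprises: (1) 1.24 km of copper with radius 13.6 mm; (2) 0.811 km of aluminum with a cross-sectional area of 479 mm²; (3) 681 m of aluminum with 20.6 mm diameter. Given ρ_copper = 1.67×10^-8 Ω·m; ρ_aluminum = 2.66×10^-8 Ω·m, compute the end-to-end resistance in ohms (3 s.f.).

0.135 Ω

Seg 1: A = πr² = π(1.3600e-02 m)² = 5.811e-04 m²
R_1 = (1.67×10^-8)(1240)/(5.811e-04) = 0.03564 Ω
Seg 2: A = 479 mm² = 4.790e-04 m²
R_2 = (2.66×10^-8)(811)/(4.790e-04) = 0.04504 Ω
Seg 3: A = π(d/2)² = π(1.0300e-02 m)² = 3.333e-04 m²
R_3 = (2.66×10^-8)(681)/(3.333e-04) = 0.05435 Ω
R_total = R_1 + R_2 + R_3 = 0.135 Ω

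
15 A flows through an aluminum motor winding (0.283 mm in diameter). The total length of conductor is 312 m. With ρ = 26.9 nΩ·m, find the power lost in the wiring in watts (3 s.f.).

ρ = 26.9 nΩ·m = 2.69×10^-8 Ω·m
A = π(d/2)² = π(1.4150e-04 m)² = 6.290e-08 m²
R = ρL/A = (2.69×10^-8)(312)/(6.290e-08) = 133.4 Ω
P = I²R = (15)² × 133.4 = 30000 W

30000 W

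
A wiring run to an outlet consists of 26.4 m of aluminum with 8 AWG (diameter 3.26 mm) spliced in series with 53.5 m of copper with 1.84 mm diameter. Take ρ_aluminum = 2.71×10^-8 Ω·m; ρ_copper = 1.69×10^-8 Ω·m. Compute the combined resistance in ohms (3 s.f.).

0.426 Ω

Segment 1: A = π(3.26/2 mm)² = π(1.6300e-03 m)² = 8.347e-06 m²
R₁ = ρL/A = (2.71×10^-8)(26.4)/(8.347e-06) = 0.08571 Ω
Segment 2: A = π(d/2)² = π(9.2000e-04 m)² = 2.659e-06 m²
R₂ = (1.69×10^-8)(53.5)/(2.659e-06) = 0.34 Ω
R = R₁ + R₂ = 0.426 Ω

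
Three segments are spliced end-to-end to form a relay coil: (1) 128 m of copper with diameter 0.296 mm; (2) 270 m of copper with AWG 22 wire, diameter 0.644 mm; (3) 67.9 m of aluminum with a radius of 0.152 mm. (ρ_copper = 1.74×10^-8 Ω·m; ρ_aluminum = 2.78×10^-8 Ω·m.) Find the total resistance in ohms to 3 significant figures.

72.8 Ω

Seg 1: A = π(d/2)² = π(1.4800e-04 m)² = 6.881e-08 m²
R_1 = (1.74×10^-8)(128)/(6.881e-08) = 32.37 Ω
Seg 2: A = π(0.644/2 mm)² = π(3.2200e-04 m)² = 3.257e-07 m²
R_2 = (1.74×10^-8)(270)/(3.257e-07) = 14.42 Ω
Seg 3: A = πr² = π(1.5200e-04 m)² = 7.258e-08 m²
R_3 = (2.78×10^-8)(67.9)/(7.258e-08) = 26.01 Ω
R_total = R_1 + R_2 + R_3 = 72.8 Ω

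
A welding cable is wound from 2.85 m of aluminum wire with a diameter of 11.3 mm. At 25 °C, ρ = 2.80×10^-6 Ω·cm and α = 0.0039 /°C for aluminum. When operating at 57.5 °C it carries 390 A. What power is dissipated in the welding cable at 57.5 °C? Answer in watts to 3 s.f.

136 W

ρ = 2.80×10^-6 Ω·cm = 2.80×10^-8 Ω·m
A = π(d/2)² = π(5.6500e-03 m)² = 1.003e-04 m²
R₍25₎ = ρL/A = (2.80×10^-8)(2.85)/(1.003e-04) = 7.957×10^-4 Ω
R₍57.5₎ = R₍25₎(1 + αΔT) = 7.957×10^-4 × (1 + 0.0039×32.5) = 8.966×10^-4 Ω
P = I²R = (390)² × 8.966×10^-4 = 136 W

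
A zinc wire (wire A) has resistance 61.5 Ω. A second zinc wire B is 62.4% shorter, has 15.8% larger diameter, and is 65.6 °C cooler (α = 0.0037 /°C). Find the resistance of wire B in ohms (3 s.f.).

13.1 Ω

R ∝ ρL/d² with ρ ∝ (1+αΔT), so R_B/R_A = (1 − 62.4/100) × (1 + 15.8/100)⁻² × (1 − 0.0037×65.6)
= 0.376 × 0.7457 × 0.7573 = 0.2123
R_B = 0.2123 × 61.5 = 13.1 Ω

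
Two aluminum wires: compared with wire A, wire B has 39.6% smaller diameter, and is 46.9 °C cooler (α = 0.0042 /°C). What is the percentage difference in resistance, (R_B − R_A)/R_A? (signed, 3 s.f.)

R ∝ ρL/d² with ρ ∝ (1+αΔT), so R_B/R_A = (1 − 39.6/100)⁻² × (1 − 0.0042×46.9)
= 2.741 × 0.803 = 2.201
(R_B − R_A)/R_A = 2.201 − 1 = 120%

120%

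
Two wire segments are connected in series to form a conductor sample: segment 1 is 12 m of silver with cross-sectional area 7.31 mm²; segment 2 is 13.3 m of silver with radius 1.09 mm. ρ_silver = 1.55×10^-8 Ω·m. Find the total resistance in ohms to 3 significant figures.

0.0807 Ω

Segment 1: A = 7.31 mm² = 7.310e-06 m²
R₁ = ρL/A = (1.55×10^-8)(12)/(7.310e-06) = 0.02544 Ω
Segment 2: A = πr² = π(1.0900e-03 m)² = 3.733e-06 m²
R₂ = (1.55×10^-8)(13.3)/(3.733e-06) = 0.05523 Ω
R = R₁ + R₂ = 0.0807 Ω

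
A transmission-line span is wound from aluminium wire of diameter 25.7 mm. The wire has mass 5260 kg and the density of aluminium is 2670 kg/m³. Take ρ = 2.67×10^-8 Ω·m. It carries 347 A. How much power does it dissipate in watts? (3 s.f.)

A = π(d/2)² = π(1.2850e-02 m)² = 5.1875e-04 m²
L = m/(density·A) = 5260/(2670×5.1875e-04) = 3798 m
R = ρL/A = (2.67×10^-8)(3798)/(5.1875e-04) = 0.1955 Ω
P = I²R = (347)² × 0.1955 = 23500 W

23500 W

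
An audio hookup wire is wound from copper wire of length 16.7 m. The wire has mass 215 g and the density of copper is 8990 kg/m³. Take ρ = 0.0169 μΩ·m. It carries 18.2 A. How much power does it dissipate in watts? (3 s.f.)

ρ = 0.0169 μΩ·m = 1.69×10^-8 Ω·m
A = m/(density·L) = 0.215/(8990×16.7) = 1.4321e-06 m²
R = ρL/A = (1.69×10^-8)(16.7)/(1.4321e-06) = 0.1971 Ω
P = I²R = (18.2)² × 0.1971 = 65.3 W

65.3 W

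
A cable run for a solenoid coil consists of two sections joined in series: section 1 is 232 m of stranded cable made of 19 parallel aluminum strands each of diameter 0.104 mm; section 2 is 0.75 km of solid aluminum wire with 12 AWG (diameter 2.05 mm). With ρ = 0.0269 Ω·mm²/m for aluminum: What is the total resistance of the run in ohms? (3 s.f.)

ρ = 0.0269 Ω·mm²/m = 2.69×10^-8 Ω·m
Section 1: A_strand = π(5.2000e-05)² = 8.495e-09 m²; R₁ = ρL/(N·A_s) = (2.69×10^-8)(232)/(19×8.495e-09) = 38.67 Ω
Section 2: A = π(2.05/2 mm)² = π(1.0250e-03 m)² = 3.301e-06 m²
R₂ = (2.69×10^-8)(750)/(3.301e-06) = 6.112 Ω
R = R₁ + R₂ = 44.8 Ω

44.8 Ω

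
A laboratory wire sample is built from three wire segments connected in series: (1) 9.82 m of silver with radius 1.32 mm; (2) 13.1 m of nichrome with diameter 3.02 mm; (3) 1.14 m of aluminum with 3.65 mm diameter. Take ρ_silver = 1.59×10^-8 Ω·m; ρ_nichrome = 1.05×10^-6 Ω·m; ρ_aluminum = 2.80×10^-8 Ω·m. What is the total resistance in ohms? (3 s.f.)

Seg 1: A = πr² = π(1.3200e-03 m)² = 5.474e-06 m²
R_1 = (1.59×10^-8)(9.82)/(5.474e-06) = 0.02852 Ω
Seg 2: A = π(d/2)² = π(1.5100e-03 m)² = 7.163e-06 m²
R_2 = (1.05×10^-6)(13.1)/(7.163e-06) = 1.92 Ω
Seg 3: A = π(d/2)² = π(1.8250e-03 m)² = 1.046e-05 m²
R_3 = (2.80×10^-8)(1.14)/(1.046e-05) = 0.003051 Ω
R_total = R_1 + R_2 + R_3 = 1.95 Ω

1.95 Ω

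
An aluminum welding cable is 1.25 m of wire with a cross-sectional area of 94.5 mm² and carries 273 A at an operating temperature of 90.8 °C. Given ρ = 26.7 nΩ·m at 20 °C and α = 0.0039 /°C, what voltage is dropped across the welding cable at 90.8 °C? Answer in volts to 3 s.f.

0.123 V

ρ = 26.7 nΩ·m = 2.67×10^-8 Ω·m
A = 94.5 mm² = 9.450e-05 m²
R₍20₎ = ρL/A = (2.67×10^-8)(1.25)/(9.450e-05) = 3.532×10^-4 Ω
R₍90.8₎ = R₍20₎(1 + αΔT) = 3.532×10^-4 × (1 + 0.0039×70.8) = 4.507×10^-4 Ω
V = IR = 273 × 4.507×10^-4 = 0.123 V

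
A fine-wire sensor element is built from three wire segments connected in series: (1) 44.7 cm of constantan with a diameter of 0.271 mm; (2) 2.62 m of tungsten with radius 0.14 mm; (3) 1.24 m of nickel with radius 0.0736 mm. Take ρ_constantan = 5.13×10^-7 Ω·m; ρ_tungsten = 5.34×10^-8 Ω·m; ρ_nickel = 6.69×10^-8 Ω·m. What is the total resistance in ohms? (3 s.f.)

11.1 Ω

Seg 1: A = π(d/2)² = π(1.3550e-04 m)² = 5.768e-08 m²
R_1 = (5.13×10^-7)(0.447)/(5.768e-08) = 3.976 Ω
Seg 2: A = πr² = π(1.4000e-04 m)² = 6.158e-08 m²
R_2 = (5.34×10^-8)(2.62)/(6.158e-08) = 2.272 Ω
Seg 3: A = πr² = π(7.3600e-05 m)² = 1.702e-08 m²
R_3 = (6.69×10^-8)(1.24)/(1.702e-08) = 4.875 Ω
R_total = R_1 + R_2 + R_3 = 11.1 Ω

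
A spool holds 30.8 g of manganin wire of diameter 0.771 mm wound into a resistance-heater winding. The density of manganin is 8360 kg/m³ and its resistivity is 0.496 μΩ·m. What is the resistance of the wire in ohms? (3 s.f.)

8.38 Ω

ρ = 0.496 μΩ·m = 4.96×10^-7 Ω·m
A = π(d/2)² = π(3.8550e-04 m)² = 4.6687e-07 m²
L = m/(density·A) = 0.0308/(8360×4.6687e-07) = 7.891 m
R = ρL/A = (4.96×10^-7)(7.891)/(4.6687e-07) = 8.38 Ω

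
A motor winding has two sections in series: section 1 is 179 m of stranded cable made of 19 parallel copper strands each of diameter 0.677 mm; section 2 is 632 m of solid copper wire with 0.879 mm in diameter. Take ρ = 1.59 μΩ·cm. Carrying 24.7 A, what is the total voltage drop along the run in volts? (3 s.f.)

ρ = 1.59 μΩ·cm = 1.59×10^-8 Ω·m
Section 1: A_strand = π(3.3850e-04)² = 3.600e-07 m²; R₁ = ρL/(N·A_s) = (1.59×10^-8)(179)/(19×3.600e-07) = 0.4161 Ω
Section 2: A = π(d/2)² = π(4.3950e-04 m)² = 6.068e-07 m²
R₂ = (1.59×10^-8)(632)/(6.068e-07) = 16.56 Ω
R = R₁ + R₂ = 16.98 Ω
V = IR = 24.7 × 16.98 = 419 V

419 V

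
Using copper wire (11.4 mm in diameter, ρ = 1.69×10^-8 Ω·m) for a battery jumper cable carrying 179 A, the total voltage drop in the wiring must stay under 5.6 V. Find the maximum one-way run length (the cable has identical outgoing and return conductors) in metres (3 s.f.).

A = π(d/2)² = π(5.7000e-03 m)² = 1.021e-04 m²
L_max = V_max·A/(2·ρI) = (5.6)(1.021e-04)/(2×1.69×10^-8×179) = 94.5 m

94.5 m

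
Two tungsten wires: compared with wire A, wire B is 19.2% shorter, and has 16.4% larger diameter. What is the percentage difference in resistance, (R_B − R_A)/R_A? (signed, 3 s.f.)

-40.4%

R ∝ L/d², so R_B/R_A = (1 − 19.2/100) × (1 + 16.4/100)⁻²
= 0.808 × 0.7381 = 0.5964
(R_B − R_A)/R_A = 0.5964 − 1 = -40.4%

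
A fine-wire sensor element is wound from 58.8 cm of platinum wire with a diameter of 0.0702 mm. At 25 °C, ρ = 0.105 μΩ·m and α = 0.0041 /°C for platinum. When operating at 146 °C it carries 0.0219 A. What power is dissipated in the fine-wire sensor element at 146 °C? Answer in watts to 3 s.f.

ρ = 0.105 μΩ·m = 1.05×10^-7 Ω·m
A = π(d/2)² = π(3.5100e-05 m)² = 3.870e-09 m²
R₍25₎ = ρL/A = (1.05×10^-7)(0.588)/(3.870e-09) = 15.95 Ω
R₍146₎ = R₍25₎(1 + αΔT) = 15.95 × (1 + 0.0041×121) = 23.87 Ω
P = I²R = (0.0219)² × 23.87 = 0.0114 W

0.0114 W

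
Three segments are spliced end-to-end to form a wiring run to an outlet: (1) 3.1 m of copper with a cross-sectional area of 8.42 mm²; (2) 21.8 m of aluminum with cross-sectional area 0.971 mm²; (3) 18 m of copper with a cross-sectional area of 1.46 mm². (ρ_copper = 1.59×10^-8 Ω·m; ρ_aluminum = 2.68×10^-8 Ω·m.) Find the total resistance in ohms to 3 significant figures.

0.804 Ω

Seg 1: A = 8.42 mm² = 8.420e-06 m²
R_1 = (1.59×10^-8)(3.1)/(8.420e-06) = 0.005854 Ω
Seg 2: A = 0.971 mm² = 9.710e-07 m²
R_2 = (2.68×10^-8)(21.8)/(9.710e-07) = 0.6017 Ω
Seg 3: A = 1.46 mm² = 1.460e-06 m²
R_3 = (1.59×10^-8)(18)/(1.460e-06) = 0.196 Ω
R_total = R_1 + R_2 + R_3 = 0.804 Ω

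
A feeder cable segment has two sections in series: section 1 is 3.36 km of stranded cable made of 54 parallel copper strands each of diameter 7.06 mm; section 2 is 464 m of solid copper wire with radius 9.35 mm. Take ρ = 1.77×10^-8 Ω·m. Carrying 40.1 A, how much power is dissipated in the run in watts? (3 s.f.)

Section 1: A_strand = π(3.5300e-03)² = 3.915e-05 m²; R₁ = ρL/(N·A_s) = (1.77×10^-8)(3360)/(54×3.915e-05) = 0.02813 Ω
Section 2: A = πr² = π(9.3500e-03 m)² = 2.746e-04 m²
R₂ = (1.77×10^-8)(464)/(2.746e-04) = 0.0299 Ω
R = R₁ + R₂ = 0.05804 Ω
P = I²R = (40.1)² × 0.05804 = 93.3 W

93.3 W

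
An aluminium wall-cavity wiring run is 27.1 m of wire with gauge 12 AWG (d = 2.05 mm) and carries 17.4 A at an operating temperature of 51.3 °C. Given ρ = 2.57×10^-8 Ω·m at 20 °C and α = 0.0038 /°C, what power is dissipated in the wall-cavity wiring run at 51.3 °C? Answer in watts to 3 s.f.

A = π(2.05/2 mm)² = π(1.0250e-03 m)² = 3.301e-06 m²
R₍20₎ = ρL/A = (2.57×10^-8)(27.1)/(3.301e-06) = 0.211 Ω
R₍51.3₎ = R₍20₎(1 + αΔT) = 0.211 × (1 + 0.0038×31.3) = 0.2361 Ω
P = I²R = (17.4)² × 0.2361 = 71.5 W

71.5 W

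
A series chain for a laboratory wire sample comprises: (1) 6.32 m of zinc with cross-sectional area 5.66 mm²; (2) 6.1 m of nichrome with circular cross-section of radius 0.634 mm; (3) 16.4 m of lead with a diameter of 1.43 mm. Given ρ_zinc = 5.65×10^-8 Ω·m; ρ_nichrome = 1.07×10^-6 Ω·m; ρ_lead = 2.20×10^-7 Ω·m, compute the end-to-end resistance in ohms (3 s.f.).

7.48 Ω

Seg 1: A = 5.66 mm² = 5.660e-06 m²
R_1 = (5.65×10^-8)(6.32)/(5.660e-06) = 0.06309 Ω
Seg 2: A = πr² = π(6.3400e-04 m)² = 1.263e-06 m²
R_2 = (1.07×10^-6)(6.1)/(1.263e-06) = 5.169 Ω
Seg 3: A = π(d/2)² = π(7.1500e-04 m)² = 1.606e-06 m²
R_3 = (2.20×10^-7)(16.4)/(1.606e-06) = 2.246 Ω
R_total = R_1 + R_2 + R_3 = 7.48 Ω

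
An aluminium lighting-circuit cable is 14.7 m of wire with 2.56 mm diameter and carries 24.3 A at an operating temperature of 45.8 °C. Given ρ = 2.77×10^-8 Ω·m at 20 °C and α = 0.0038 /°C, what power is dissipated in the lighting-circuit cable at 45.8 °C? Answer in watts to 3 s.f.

51.3 W

A = π(d/2)² = π(1.2800e-03 m)² = 5.147e-06 m²
R₍20₎ = ρL/A = (2.77×10^-8)(14.7)/(5.147e-06) = 0.07911 Ω
R₍45.8₎ = R₍20₎(1 + αΔT) = 0.07911 × (1 + 0.0038×25.8) = 0.08687 Ω
P = I²R = (24.3)² × 0.08687 = 51.3 W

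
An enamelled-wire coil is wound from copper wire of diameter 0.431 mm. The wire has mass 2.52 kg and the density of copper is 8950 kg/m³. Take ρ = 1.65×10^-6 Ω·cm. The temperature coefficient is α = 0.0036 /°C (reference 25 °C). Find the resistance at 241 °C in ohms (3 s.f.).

388 Ω

ρ = 1.65×10^-6 Ω·cm = 1.65×10^-8 Ω·m
A = π(d/2)² = π(2.1550e-04 m)² = 1.4590e-07 m²
L = m/(density·A) = 2.52/(8950×1.4590e-07) = 1930 m
R = ρL/A = (1.65×10^-8)(1930)/(1.4590e-07) = 218.3 Ω
R(241 °C) = 218.3 × (1 + 0.0036×216) = 388 Ω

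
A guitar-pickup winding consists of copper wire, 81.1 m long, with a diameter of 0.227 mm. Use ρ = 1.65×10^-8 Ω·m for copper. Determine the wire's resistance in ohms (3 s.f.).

33.1 Ω

A = π(d/2)² = π(1.1350e-04 m)² = 4.047e-08 m²
R = ρL/A = (1.65×10^-8)(81.1 m)/(4.047e-08 m²) = 33.1 Ω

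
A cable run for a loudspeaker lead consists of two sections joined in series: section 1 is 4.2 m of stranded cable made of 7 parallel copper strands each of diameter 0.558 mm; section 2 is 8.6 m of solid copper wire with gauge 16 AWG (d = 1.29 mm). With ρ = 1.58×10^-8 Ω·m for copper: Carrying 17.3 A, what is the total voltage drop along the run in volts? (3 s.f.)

2.47 V

Section 1: A_strand = π(2.7900e-04)² = 2.445e-07 m²; R₁ = ρL/(N·A_s) = (1.58×10^-8)(4.2)/(7×2.445e-07) = 0.03877 Ω
Section 2: A = π(1.29/2 mm)² = π(6.4500e-04 m)² = 1.307e-06 m²
R₂ = (1.58×10^-8)(8.6)/(1.307e-06) = 0.104 Ω
R = R₁ + R₂ = 0.1427 Ω
V = IR = 17.3 × 0.1427 = 2.47 V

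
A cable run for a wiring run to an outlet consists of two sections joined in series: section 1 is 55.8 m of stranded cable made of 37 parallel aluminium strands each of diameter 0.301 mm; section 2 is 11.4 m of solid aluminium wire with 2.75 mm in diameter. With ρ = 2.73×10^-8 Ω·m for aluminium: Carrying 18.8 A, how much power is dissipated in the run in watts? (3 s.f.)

223 W

Section 1: A_strand = π(1.5050e-04)² = 7.116e-08 m²; R₁ = ρL/(N·A_s) = (2.73×10^-8)(55.8)/(37×7.116e-08) = 0.5786 Ω
Section 2: A = π(d/2)² = π(1.3750e-03 m)² = 5.940e-06 m²
R₂ = (2.73×10^-8)(11.4)/(5.940e-06) = 0.0524 Ω
R = R₁ + R₂ = 0.631 Ω
P = I²R = (18.8)² × 0.631 = 223 W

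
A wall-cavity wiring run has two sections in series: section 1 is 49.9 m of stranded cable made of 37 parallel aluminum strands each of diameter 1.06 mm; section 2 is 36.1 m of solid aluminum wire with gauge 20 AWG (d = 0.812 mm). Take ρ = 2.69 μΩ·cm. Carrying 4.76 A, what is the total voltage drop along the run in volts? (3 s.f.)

ρ = 2.69 μΩ·cm = 2.69×10^-8 Ω·m
Section 1: A_strand = π(5.3000e-04)² = 8.825e-07 m²; R₁ = ρL/(N·A_s) = (2.69×10^-8)(49.9)/(37×8.825e-07) = 0.04111 Ω
Section 2: A = π(0.812/2 mm)² = π(4.0600e-04 m)² = 5.178e-07 m²
R₂ = (2.69×10^-8)(36.1)/(5.178e-07) = 1.875 Ω
R = R₁ + R₂ = 1.916 Ω
V = IR = 4.76 × 1.916 = 9.12 V

9.12 V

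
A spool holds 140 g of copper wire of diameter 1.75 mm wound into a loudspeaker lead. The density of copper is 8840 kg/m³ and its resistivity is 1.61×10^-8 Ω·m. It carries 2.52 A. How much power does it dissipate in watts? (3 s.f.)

0.280 W

A = π(d/2)² = π(8.7500e-04 m)² = 2.4053e-06 m²
L = m/(density·A) = 0.14/(8840×2.4053e-06) = 6.584 m
R = ρL/A = (1.61×10^-8)(6.584)/(2.4053e-06) = 0.04407 Ω
P = I²R = (2.52)² × 0.04407 = 0.280 W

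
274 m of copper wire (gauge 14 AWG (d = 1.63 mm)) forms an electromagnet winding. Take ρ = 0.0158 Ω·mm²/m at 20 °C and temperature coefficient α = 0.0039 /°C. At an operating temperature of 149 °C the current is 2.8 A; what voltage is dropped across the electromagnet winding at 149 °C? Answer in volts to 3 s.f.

ρ = 0.0158 Ω·mm²/m = 1.58×10^-8 Ω·m
A = π(1.63/2 mm)² = π(8.1500e-04 m)² = 2.087e-06 m²
R₍20₎ = ρL/A = (1.58×10^-8)(274)/(2.087e-06) = 2.075 Ω
R₍149₎ = R₍20₎(1 + αΔT) = 2.075 × (1 + 0.0039×129) = 3.118 Ω
V = IR = 2.8 × 3.118 = 8.73 V

8.73 V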